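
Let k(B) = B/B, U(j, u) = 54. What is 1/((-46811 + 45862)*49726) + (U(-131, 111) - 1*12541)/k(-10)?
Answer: -589261205339/47189974 ≈ -12487.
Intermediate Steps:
k(B) = 1
1/((-46811 + 45862)*49726) + (U(-131, 111) - 1*12541)/k(-10) = 1/((-46811 + 45862)*49726) + (54 - 1*12541)/1 = (1/49726)/(-949) + (54 - 12541)*1 = -1/949*1/49726 - 12487*1 = -1/47189974 - 12487 = -589261205339/47189974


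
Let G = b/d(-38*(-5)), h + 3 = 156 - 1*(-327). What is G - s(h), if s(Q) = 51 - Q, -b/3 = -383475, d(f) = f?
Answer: 246387/38 ≈ 6483.9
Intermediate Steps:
b = 1150425 (b = -3*(-383475) = 1150425)
h = 480 (h = -3 + (156 - 1*(-327)) = -3 + (156 + 327) = -3 + 483 = 480)
G = 230085/38 (G = 1150425/((-38*(-5))) = 1150425/190 = 1150425*(1/190) = 230085/38 ≈ 6054.9)
G - s(h) = 230085/38 - (51 - 1*480) = 230085/38 - (51 - 480) = 230085/38 - 1*(-429) = 230085/38 + 429 = 246387/38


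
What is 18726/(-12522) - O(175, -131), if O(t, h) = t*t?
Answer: -63917496/2087 ≈ -30627.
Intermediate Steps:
O(t, h) = t²
18726/(-12522) - O(175, -131) = 18726/(-12522) - 1*175² = 18726*(-1/12522) - 1*30625 = -3121/2087 - 30625 = -63917496/2087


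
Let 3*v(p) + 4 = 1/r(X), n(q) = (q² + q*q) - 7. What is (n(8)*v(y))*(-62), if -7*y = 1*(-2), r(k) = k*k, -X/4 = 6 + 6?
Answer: 34565465/3456 ≈ 10002.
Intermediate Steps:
n(q) = -7 + 2*q² (n(q) = (q² + q²) - 7 = 2*q² - 7 = -7 + 2*q²)
X = -48 (X = -4*(6 + 6) = -4*12 = -48)
r(k) = k²
y = 2/7 (y = -(-2)/7 = -⅐*(-2) = 2/7 ≈ 0.28571)
v(p) = -9215/6912 (v(p) = -4/3 + 1/(3*((-48)²)) = -4/3 + (⅓)/2304 = -4/3 + (⅓)*(1/2304) = -4/3 + 1/6912 = -9215/6912)
(n(8)*v(y))*(-62) = ((-7 + 2*8²)*(-9215/6912))*(-62) = ((-7 + 2*64)*(-9215/6912))*(-62) = ((-7 + 128)*(-9215/6912))*(-62) = (121*(-9215/6912))*(-62) = -1115015/6912*(-62) = 34565465/3456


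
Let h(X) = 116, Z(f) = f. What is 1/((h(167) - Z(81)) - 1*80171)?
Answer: -1/80136 ≈ -1.2479e-5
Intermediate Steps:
1/((h(167) - Z(81)) - 1*80171) = 1/((116 - 1*81) - 1*80171) = 1/((116 - 81) - 80171) = 1/(35 - 80171) = 1/(-80136) = -1/80136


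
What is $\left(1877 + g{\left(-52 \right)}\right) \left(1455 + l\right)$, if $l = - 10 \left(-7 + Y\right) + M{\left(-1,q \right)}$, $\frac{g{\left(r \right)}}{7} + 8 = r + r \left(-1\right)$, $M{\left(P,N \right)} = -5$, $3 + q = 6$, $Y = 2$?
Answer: $2731500$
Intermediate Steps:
$q = 3$ ($q = -3 + 6 = 3$)
$g{\left(r \right)} = -56$ ($g{\left(r \right)} = -56 + 7 \left(r + r \left(-1\right)\right) = -56 + 7 \left(r - r\right) = -56 + 7 \cdot 0 = -56 + 0 = -56$)
$l = 45$ ($l = - 10 \left(-7 + 2\right) - 5 = \left(-10\right) \left(-5\right) - 5 = 50 - 5 = 45$)
$\left(1877 + g{\left(-52 \right)}\right) \left(1455 + l\right) = \left(1877 - 56\right) \left(1455 + 45\right) = 1821 \cdot 1500 = 2731500$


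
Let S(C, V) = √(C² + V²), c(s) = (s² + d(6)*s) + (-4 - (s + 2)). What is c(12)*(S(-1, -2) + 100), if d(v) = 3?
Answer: 16200 + 162*√5 ≈ 16562.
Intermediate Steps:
c(s) = -6 + s² + 2*s (c(s) = (s² + 3*s) + (-4 - (s + 2)) = (s² + 3*s) + (-4 - (2 + s)) = (s² + 3*s) + (-4 + (-2 - s)) = (s² + 3*s) + (-6 - s) = -6 + s² + 2*s)
c(12)*(S(-1, -2) + 100) = (-6 + 12² + 2*12)*(√((-1)² + (-2)²) + 100) = (-6 + 144 + 24)*(√(1 + 4) + 100) = 162*(√5 + 100) = 162*(100 + √5) = 16200 + 162*√5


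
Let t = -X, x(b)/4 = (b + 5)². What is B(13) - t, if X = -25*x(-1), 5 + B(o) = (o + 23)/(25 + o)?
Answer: -30477/19 ≈ -1604.1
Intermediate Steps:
x(b) = 4*(5 + b)² (x(b) = 4*(b + 5)² = 4*(5 + b)²)
B(o) = -5 + (23 + o)/(25 + o) (B(o) = -5 + (o + 23)/(25 + o) = -5 + (23 + o)/(25 + o))
X = -1600 (X = -100*(5 - 1)² = -100*4² = -100*16 = -25*64 = -1600)
t = 1600 (t = -1*(-1600) = 1600)
B(13) - t = 2*(-51 - 2*13)/(25 + 13) - 1*1600 = 2*(-51 - 26)/38 - 1600 = 2*(1/38)*(-77) - 1600 = -77/19 - 1600 = -30477/19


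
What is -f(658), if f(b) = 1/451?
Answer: -1/451 ≈ -0.0022173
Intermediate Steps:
f(b) = 1/451
-f(658) = -1*1/451 = -1/451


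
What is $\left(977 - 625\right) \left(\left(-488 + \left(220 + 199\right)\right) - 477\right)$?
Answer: $-192192$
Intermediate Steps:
$\left(977 - 625\right) \left(\left(-488 + \left(220 + 199\right)\right) - 477\right) = 352 \left(\left(-488 + 419\right) - 477\right) = 352 \left(-69 - 477\right) = 352 \left(-546\right) = -192192$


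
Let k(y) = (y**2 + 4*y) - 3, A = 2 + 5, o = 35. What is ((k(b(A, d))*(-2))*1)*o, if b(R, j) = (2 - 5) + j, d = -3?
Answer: -630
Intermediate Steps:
A = 7
b(R, j) = -3 + j
k(y) = -3 + y**2 + 4*y
((k(b(A, d))*(-2))*1)*o = (((-3 + (-3 - 3)**2 + 4*(-3 - 3))*(-2))*1)*35 = (((-3 + (-6)**2 + 4*(-6))*(-2))*1)*35 = (((-3 + 36 - 24)*(-2))*1)*35 = ((9*(-2))*1)*35 = -18*1*35 = -18*35 = -630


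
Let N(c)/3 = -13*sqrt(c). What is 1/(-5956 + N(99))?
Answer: -5956/35323357 + 117*sqrt(11)/35323357 ≈ -0.00015763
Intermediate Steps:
N(c) = -39*sqrt(c) (N(c) = 3*(-13*sqrt(c)) = -39*sqrt(c))
1/(-5956 + N(99)) = 1/(-5956 - 117*sqrt(11))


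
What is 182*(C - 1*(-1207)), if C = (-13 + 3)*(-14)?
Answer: 245154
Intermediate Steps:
C = 140 (C = -10*(-14) = 140)
182*(C - 1*(-1207)) = 182*(140 - 1*(-1207)) = 182*(140 + 1207) = 182*1347 = 245154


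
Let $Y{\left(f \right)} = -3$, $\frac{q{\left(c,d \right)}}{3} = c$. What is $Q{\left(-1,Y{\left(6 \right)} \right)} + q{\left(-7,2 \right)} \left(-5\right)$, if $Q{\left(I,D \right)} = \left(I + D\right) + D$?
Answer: $98$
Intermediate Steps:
$q{\left(c,d \right)} = 3 c$
$Q{\left(I,D \right)} = I + 2 D$ ($Q{\left(I,D \right)} = \left(D + I\right) + D = I + 2 D$)
$Q{\left(-1,Y{\left(6 \right)} \right)} + q{\left(-7,2 \right)} \left(-5\right) = \left(-1 + 2 \left(-3\right)\right) + 3 \left(-7\right) \left(-5\right) = \left(-1 - 6\right) - -105 = -7 + 105 = 98$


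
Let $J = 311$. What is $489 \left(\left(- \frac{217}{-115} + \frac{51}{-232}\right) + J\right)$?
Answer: $\frac{4079217951}{26680} \approx 1.5289 \cdot 10^{5}$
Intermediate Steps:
$489 \left(\left(- \frac{217}{-115} + \frac{51}{-232}\right) + J\right) = 489 \left(\left(- \frac{217}{-115} + \frac{51}{-232}\right) + 311\right) = 489 \left(\left(\left(-217\right) \left(- \frac{1}{115}\right) + 51 \left(- \frac{1}{232}\right)\right) + 311\right) = 489 \left(\left(\frac{217}{115} - \frac{51}{232}\right) + 311\right) = 489 \left(\frac{44479}{26680} + 311\right) = 489 \cdot \frac{8341959}{26680} = \frac{4079217951}{26680}$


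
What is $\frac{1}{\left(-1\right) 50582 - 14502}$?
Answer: $- \frac{1}{65084} \approx -1.5365 \cdot 10^{-5}$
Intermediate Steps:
$\frac{1}{\left(-1\right) 50582 - 14502} = \frac{1}{-50582 - 14502} = \frac{1}{-65084} = - \frac{1}{65084}$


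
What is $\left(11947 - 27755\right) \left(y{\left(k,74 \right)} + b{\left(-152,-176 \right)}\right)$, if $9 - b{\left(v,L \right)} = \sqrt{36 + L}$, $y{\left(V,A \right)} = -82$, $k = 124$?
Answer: $1153984 + 31616 i \sqrt{35} \approx 1.154 \cdot 10^{6} + 1.8704 \cdot 10^{5} i$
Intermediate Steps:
$b{\left(v,L \right)} = 9 - \sqrt{36 + L}$
$\left(11947 - 27755\right) \left(y{\left(k,74 \right)} + b{\left(-152,-176 \right)}\right) = \left(11947 - 27755\right) \left(-82 + \left(9 - \sqrt{36 - 176}\right)\right) = - 15808 \left(-82 + \left(9 - \sqrt{-140}\right)\right) = - 15808 \left(-82 + \left(9 - 2 i \sqrt{35}\right)\right) = - 15808 \left(-73 - 2 i \sqrt{35}\right) = 1153984 + 31616 i \sqrt{35}$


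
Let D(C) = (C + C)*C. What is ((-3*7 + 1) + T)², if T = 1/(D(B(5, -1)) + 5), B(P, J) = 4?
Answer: 546121/1369 ≈ 398.92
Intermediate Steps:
D(C) = 2*C² (D(C) = (2*C)*C = 2*C²)
T = 1/37 (T = 1/(2*4² + 5) = 1/(2*16 + 5) = 1/(32 + 5) = 1/37 ≈ 0.027027)
((-3*7 + 1) + T)² = ((-3*7 + 1) + 1/37)² = ((-21 + 1) + 1/37)² = (-20 + 1/37)² = (-739/37)² = 546121/1369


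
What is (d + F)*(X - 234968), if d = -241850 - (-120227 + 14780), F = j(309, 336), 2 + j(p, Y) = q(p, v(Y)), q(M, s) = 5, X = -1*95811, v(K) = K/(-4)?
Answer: 45118255600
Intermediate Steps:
v(K) = -K/4 (v(K) = K*(-¼) = -K/4)
X = -95811
j(p, Y) = 3 (j(p, Y) = -2 + 5 = 3)
F = 3
d = -136403 (d = -241850 - 1*(-105447) = -241850 + 105447 = -136403)
(d + F)*(X - 234968) = (-136403 + 3)*(-95811 - 234968) = -136400*(-330779) = 45118255600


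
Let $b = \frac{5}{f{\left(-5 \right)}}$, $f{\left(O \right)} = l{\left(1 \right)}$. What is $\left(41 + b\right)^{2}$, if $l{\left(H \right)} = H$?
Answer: $2116$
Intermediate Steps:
$f{\left(O \right)} = 1$
$b = 5$ ($b = \frac{5}{1} = 5 \cdot 1 = 5$)
$\left(41 + b\right)^{2} = \left(41 + 5\right)^{2} = 46^{2} = 2116$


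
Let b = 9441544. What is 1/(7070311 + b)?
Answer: 1/16511855 ≈ 6.0563e-8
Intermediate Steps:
1/(7070311 + b) = 1/(7070311 + 9441544) = 1/16511855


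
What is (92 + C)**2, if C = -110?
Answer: 324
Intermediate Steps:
(92 + C)**2 = (92 - 110)**2 = (-18)**2 = 324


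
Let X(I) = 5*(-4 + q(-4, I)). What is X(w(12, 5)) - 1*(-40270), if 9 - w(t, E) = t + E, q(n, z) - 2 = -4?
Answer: 40240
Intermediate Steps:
q(n, z) = -2 (q(n, z) = 2 - 4 = -2)
w(t, E) = 9 - E - t (w(t, E) = 9 - (t + E) = 9 - (E + t) = 9 + (-E - t) = 9 - E - t)
X(I) = -30 (X(I) = 5*(-4 - 2) = 5*(-6) = -30)
X(w(12, 5)) - 1*(-40270) = -30 - 1*(-40270) = -30 + 40270 = 40240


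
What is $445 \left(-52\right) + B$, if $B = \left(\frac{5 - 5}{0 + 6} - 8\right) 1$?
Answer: $-23148$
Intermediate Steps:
$B = -8$ ($B = \left(\frac{0}{6} - 8\right) 1 = \left(0 \cdot \frac{1}{6} - 8\right) 1 = \left(0 - 8\right) 1 = \left(-8\right) 1 = -8$)
$445 \left(-52\right) + B = 445 \left(-52\right) - 8 = -23140 - 8 = -23148$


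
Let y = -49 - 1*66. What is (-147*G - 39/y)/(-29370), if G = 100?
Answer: 563487/1125850 ≈ 0.50050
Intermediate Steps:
y = -115 (y = -49 - 66 = -115)
(-147*G - 39/y)/(-29370) = (-147*100 - 39/(-115))/(-29370) = (-14700 - 39*(-1/115))*(-1/29370) = (-14700 + 39/115)*(-1/29370) = -1690461/115*(-1/29370) = 563487/1125850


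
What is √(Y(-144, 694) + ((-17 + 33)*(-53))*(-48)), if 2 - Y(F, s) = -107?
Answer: √40813 ≈ 202.02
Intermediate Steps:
Y(F, s) = 109 (Y(F, s) = 2 - 1*(-107) = 2 + 107 = 109)
√(Y(-144, 694) + ((-17 + 33)*(-53))*(-48)) = √(109 + ((-17 + 33)*(-53))*(-48)) = √(109 + (16*(-53))*(-48)) = √(109 - 848*(-48)) = √(109 + 40704) = √40813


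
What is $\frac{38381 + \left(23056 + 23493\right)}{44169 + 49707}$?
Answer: $\frac{14155}{15646} \approx 0.9047$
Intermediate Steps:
$\frac{38381 + \left(23056 + 23493\right)}{44169 + 49707} = \frac{38381 + 46549}{93876} = 84930 \cdot \frac{1}{93876} = \frac{14155}{15646}$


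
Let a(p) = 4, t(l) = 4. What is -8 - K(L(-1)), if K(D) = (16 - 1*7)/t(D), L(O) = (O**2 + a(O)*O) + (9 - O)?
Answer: -41/4 ≈ -10.250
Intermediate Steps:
L(O) = 9 + O**2 + 3*O (L(O) = (O**2 + 4*O) + (9 - O) = 9 + O**2 + 3*O)
K(D) = 9/4 (K(D) = (16 - 1*7)/4 = (16 - 7)*(1/4) = 9*(1/4) = 9/4)
-8 - K(L(-1)) = -8 - 1*9/4 = -8 - 9/4 = -41/4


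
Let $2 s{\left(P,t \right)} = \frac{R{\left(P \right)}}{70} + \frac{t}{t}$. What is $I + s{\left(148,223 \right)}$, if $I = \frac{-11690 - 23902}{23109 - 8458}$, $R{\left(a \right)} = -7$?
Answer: $- \frac{579981}{293020} \approx -1.9793$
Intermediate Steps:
$I = - \frac{35592}{14651} \approx -2.4293$
$s{\left(P,t \right)} = \frac{9}{20}$ ($s{\left(P,t \right)} = \frac{- \frac{7}{70} + \frac{t}{t}}{2} = \frac{\left(-7\right) \frac{1}{70} + 1}{2} = \frac{- \frac{1}{10} + 1}{2} = \frac{1}{2} \cdot \frac{9}{10} = \frac{9}{20}$)
$I + s{\left(148,223 \right)} = - \frac{35592}{14651} + \frac{9}{20} = - \frac{579981}{293020}$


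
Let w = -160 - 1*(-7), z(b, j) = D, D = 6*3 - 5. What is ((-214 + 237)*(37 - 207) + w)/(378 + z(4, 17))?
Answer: -239/23 ≈ -10.391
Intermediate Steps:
D = 13 (D = 18 - 5 = 13)
z(b, j) = 13
w = -153 (w = -160 + 7 = -153)
((-214 + 237)*(37 - 207) + w)/(378 + z(4, 17)) = ((-214 + 237)*(37 - 207) - 153)/(378 + 13) = (23*(-170) - 153)/391 = (-3910 - 153)*(1/391) = -4063*1/391 = -239/23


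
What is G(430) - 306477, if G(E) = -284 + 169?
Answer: -306592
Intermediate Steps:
G(E) = -115
G(430) - 306477 = -115 - 306477 = -306592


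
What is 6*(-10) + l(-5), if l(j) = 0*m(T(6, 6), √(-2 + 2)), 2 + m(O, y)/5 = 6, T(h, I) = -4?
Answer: -60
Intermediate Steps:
m(O, y) = 20 (m(O, y) = -10 + 5*6 = -10 + 30 = 20)
l(j) = 0 (l(j) = 0*20 = 0)
6*(-10) + l(-5) = 6*(-10) + 0 = -60 + 0 = -60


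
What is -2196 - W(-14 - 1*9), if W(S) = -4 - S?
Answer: -2215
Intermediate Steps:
-2196 - W(-14 - 1*9) = -2196 - (-4 - (-14 - 1*9)) = -2196 - (-4 - (-14 - 9)) = -2196 - (-4 - 1*(-23)) = -2196 - (-4 + 23) = -2196 - 1*19 = -2196 - 19 = -2215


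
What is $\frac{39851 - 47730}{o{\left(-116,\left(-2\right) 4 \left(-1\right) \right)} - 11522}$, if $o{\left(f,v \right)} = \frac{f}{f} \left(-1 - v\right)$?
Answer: $\frac{7879}{11531} \approx 0.68329$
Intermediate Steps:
$o{\left(f,v \right)} = -1 - v$ ($o{\left(f,v \right)} = 1 \left(-1 - v\right) = -1 - v$)
$\frac{39851 - 47730}{o{\left(-116,\left(-2\right) 4 \left(-1\right) \right)} - 11522} = \frac{39851 - 47730}{\left(-1 - \left(-2\right) 4 \left(-1\right)\right) - 11522} = - \frac{7879}{\left(-1 - \left(-8\right) \left(-1\right)\right) - 11522} = - \frac{7879}{\left(-1 - 8\right) - 11522} = - \frac{7879}{-9 - 11522} = - \frac{7879}{-11531} = \left(-7879\right) \left(- \frac{1}{11531}\right) = \frac{7879}{11531}$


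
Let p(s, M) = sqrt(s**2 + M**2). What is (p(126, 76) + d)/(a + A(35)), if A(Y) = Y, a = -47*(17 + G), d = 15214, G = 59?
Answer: -15214/3537 - 2*sqrt(5413)/3537 ≈ -4.3430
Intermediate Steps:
a = -3572 (a = -47*(17 + 59) = -47*76 = -3572)
p(s, M) = sqrt(M**2 + s**2)
(p(126, 76) + d)/(a + A(35)) = (sqrt(76**2 + 126**2) + 15214)/(-3572 + 35) = (sqrt(5776 + 15876) + 15214)/(-3537) = (sqrt(21652) + 15214)*(-1/3537) = (2*sqrt(5413) + 15214)*(-1/3537) = (15214 + 2*sqrt(5413))*(-1/3537) = -15214/3537 - 2*sqrt(5413)/3537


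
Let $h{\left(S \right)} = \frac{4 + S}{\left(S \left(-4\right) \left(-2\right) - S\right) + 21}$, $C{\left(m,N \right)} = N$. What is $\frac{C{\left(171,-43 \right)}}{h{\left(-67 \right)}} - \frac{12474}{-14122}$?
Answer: $- \frac{19375739}{63549} \approx -304.89$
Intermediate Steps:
$h{\left(S \right)} = \frac{4 + S}{21 + 7 S}$ ($h{\left(S \right)} = \frac{4 + S}{\left(- 4 S \left(-2\right) - S\right) + 21} = \frac{4 + S}{\left(8 S - S\right) + 21} = \frac{4 + S}{7 S + 21} = \frac{4 + S}{21 + 7 S}$)
$\frac{C{\left(171,-43 \right)}}{h{\left(-67 \right)}} - \frac{12474}{-14122} = - \frac{43}{\frac{1}{7} \frac{1}{3 - 67} \left(4 - 67\right)} - \frac{12474}{-14122} = - \frac{43}{\frac{1}{7} \frac{1}{-64} \left(-63\right)} - - \frac{6237}{7061} = - \frac{43}{\frac{1}{7} \left(- \frac{1}{64}\right) \left(-63\right)} + \frac{6237}{7061} = - \frac{43}{\frac{9}{64}} + \frac{6237}{7061} = \left(-43\right) \frac{64}{9} + \frac{6237}{7061} = - \frac{2752}{9} + \frac{6237}{7061} = - \frac{19375739}{63549}$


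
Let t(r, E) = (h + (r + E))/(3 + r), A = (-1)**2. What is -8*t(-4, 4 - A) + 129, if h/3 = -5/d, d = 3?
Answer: 81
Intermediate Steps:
A = 1
h = -5 (h = 3*(-5/3) = -5)
t(r, E) = (-5 + E + r)/(3 + r) (t(r, E) = (-5 + (r + E))/(3 + r) = (-5 + (E + r))/(3 + r) = (-5 + E + r)/(3 + r))
-8*t(-4, 4 - A) + 129 = -8*(-5 + (4 - 1*1) - 4)/(3 - 4) + 129 = -8*(-5 + (4 - 1) - 4)/(-1) + 129 = -(-8)*(-5 + 3 - 4) + 129 = -(-8)*(-6) + 129 = -8*6 + 129 = -48 + 129 = 81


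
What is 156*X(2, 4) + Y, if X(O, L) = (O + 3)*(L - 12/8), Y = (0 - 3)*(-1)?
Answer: 1953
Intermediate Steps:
Y = 3 (Y = -3*(-1) = 3)
X(O, L) = (3 + O)*(-3/2 + L) (X(O, L) = (3 + O)*(L - 12*⅛) = (3 + O)*(L - 3/2) = (3 + O)*(-3/2 + L))
156*X(2, 4) + Y = 156*(-9/2 + 3*4 - 3/2*2 + 4*2) + 3 = 156*(-9/2 + 12 - 3 + 8) + 3 = 156*(25/2) + 3 = 1950 + 3 = 1953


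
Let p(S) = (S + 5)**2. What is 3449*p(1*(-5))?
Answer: 0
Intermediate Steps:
p(S) = (5 + S)**2
3449*p(1*(-5)) = 3449*(5 + 1*(-5))**2 = 3449*(5 - 5)**2 = 3449*0**2 = 3449*0 = 0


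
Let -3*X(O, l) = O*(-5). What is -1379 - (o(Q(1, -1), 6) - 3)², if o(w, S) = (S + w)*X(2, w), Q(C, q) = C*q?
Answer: -14092/9 ≈ -1565.8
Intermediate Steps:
X(O, l) = 5*O/3 (X(O, l) = -O*(-5)/3 = -(-5)*O/3 = 5*O/3)
o(w, S) = 10*S/3 + 10*w/3 (o(w, S) = (S + w)*((5/3)*2) = (S + w)*(10/3) = 10*S/3 + 10*w/3)
-1379 - (o(Q(1, -1), 6) - 3)² = -1379 - (((10/3)*6 + 10*(1*(-1))/3) - 3)² = -1379 - ((20 + (10/3)*(-1)) - 3)² = -1379 - ((20 - 10/3) - 3)² = -1379 - (50/3 - 3)² = -1379 - (41/3)² = -1379 - 1*1681/9 = -1379 - 1681/9 = -14092/9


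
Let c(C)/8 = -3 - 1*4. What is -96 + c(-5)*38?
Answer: -2224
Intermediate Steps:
c(C) = -56 (c(C) = 8*(-3 - 1*4) = 8*(-3 - 4) = 8*(-7) = -56)
-96 + c(-5)*38 = -96 - 56*38 = -96 - 2128 = -2224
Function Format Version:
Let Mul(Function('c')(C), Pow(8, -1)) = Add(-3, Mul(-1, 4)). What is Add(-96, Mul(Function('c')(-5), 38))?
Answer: -2224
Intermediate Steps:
Function('c')(C) = -56 (Function('c')(C) = Mul(8, Add(-3, Mul(-1, 4))) = Mul(8, Add(-3, -4)) = Mul(8, -7) = -56)
Add(-96, Mul(Function('c')(-5), 38)) = Add(-96, Mul(-56, 38)) = Add(-96, -2128) = -2224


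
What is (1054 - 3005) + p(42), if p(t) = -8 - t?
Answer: -2001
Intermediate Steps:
(1054 - 3005) + p(42) = (1054 - 3005) + (-8 - 1*42) = -1951 + (-8 - 42) = -1951 - 50 = -2001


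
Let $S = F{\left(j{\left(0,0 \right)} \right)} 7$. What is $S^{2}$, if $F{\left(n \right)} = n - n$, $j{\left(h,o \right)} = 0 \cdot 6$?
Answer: $0$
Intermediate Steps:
$j{\left(h,o \right)} = 0$
$F{\left(n \right)} = 0$
$S = 0$ ($S = 0 \cdot 7 = 0$)
$S^{2} = 0^{2} = 0$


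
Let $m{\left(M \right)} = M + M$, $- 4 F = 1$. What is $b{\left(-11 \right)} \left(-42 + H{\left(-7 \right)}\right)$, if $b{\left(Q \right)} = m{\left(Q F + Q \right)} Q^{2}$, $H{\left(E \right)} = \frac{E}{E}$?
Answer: $\frac{163713}{2} \approx 81857.0$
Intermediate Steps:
$F = - \frac{1}{4}$ ($F = \left(- \frac{1}{4}\right) 1 = - \frac{1}{4} \approx -0.25$)
$H{\left(E \right)} = 1$
$m{\left(M \right)} = 2 M$
$b{\left(Q \right)} = \frac{3 Q^{3}}{2}$ ($b{\left(Q \right)} = 2 \left(Q \left(- \frac{1}{4}\right) + Q\right) Q^{2} = 2 \left(- \frac{Q}{4} + Q\right) Q^{2} = 2 \frac{3 Q}{4} Q^{2} = \frac{3 Q}{2} Q^{2} = \frac{3 Q^{3}}{2}$)
$b{\left(-11 \right)} \left(-42 + H{\left(-7 \right)}\right) = \frac{3 \left(-11\right)^{3}}{2} \left(-42 + 1\right) = \frac{3}{2} \left(-1331\right) \left(-41\right) = \left(- \frac{3993}{2}\right) \left(-41\right) = \frac{163713}{2}$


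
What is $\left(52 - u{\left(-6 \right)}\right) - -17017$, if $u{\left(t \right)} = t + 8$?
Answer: $17067$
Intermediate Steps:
$u{\left(t \right)} = 8 + t$
$\left(52 - u{\left(-6 \right)}\right) - -17017 = \left(52 - \left(8 - 6\right)\right) - -17017 = \left(52 - 2\right) + 17017 = 50 + 17017 = 17067$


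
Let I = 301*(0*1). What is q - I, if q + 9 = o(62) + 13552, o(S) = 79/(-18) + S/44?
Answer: 1340462/99 ≈ 13540.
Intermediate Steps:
o(S) = -79/18 + S/44 (o(S) = 79*(-1/18) + S*(1/44) = -79/18 + S/44)
q = 1340462/99 (q = -9 + ((-79/18 + (1/44)*62) + 13552) = -9 + ((-79/18 + 31/22) + 13552) = -9 + (-295/99 + 13552) = -9 + 1341353/99 = 1340462/99 ≈ 13540.)
I = 0 (I = 301*0 = 0)
q - I = 1340462/99 - 1*0 = 1340462/99 + 0 = 1340462/99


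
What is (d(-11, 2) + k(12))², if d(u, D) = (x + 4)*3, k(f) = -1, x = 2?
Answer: 289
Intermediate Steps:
d(u, D) = 18 (d(u, D) = (2 + 4)*3 = 6*3 = 18)
(d(-11, 2) + k(12))² = (18 - 1)² = 17² = 289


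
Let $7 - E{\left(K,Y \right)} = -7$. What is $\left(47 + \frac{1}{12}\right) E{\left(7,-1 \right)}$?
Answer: $\frac{3955}{6} \approx 659.17$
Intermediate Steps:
$E{\left(K,Y \right)} = 14$ ($E{\left(K,Y \right)} = 7 - -7 = 7 + 7 = 14$)
$\left(47 + \frac{1}{12}\right) E{\left(7,-1 \right)} = \left(47 + \frac{1}{12}\right) 14 = \frac{565}{12} \cdot 14 = \frac{3955}{6}$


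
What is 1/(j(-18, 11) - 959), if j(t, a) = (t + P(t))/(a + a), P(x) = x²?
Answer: -11/10396 ≈ -0.0010581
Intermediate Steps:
j(t, a) = (t + t²)/(2*a) (j(t, a) = (t + t²)/(a + a) = (t + t²)/((2*a)) = (t + t²)*(1/(2*a)) = (t + t²)/(2*a))
1/(j(-18, 11) - 959) = 1/((½)*(-18)*(1 - 18)/11 - 959) = 1/((½)*(-18)*(1/11)*(-17) - 959) = 1/(153/11 - 959) = 1/(-10396/11) = -11/10396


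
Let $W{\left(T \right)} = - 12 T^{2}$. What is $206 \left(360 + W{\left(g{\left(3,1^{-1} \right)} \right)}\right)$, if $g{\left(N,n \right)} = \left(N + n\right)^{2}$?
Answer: $-558672$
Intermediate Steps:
$206 \left(360 + W{\left(g{\left(3,1^{-1} \right)} \right)}\right) = 206 \left(360 - 12 \left(\left(3 + 1^{-1}\right)^{2}\right)^{2}\right) = 206 \left(360 - 12 \left(\left(3 + 1\right)^{2}\right)^{2}\right) = 206 \left(360 - 12 \left(4^{2}\right)^{2}\right) = 206 \left(360 - 12 \cdot 16^{2}\right) = 206 \left(360 - 3072\right) = 206 \left(-2712\right) = -558672$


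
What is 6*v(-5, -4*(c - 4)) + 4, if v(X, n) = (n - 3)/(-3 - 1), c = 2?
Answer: -7/2 ≈ -3.5000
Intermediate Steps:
v(X, n) = ¾ - n/4 (v(X, n) = (-3 + n)/(-4) = (-3 + n)*(-¼) = ¾ - n/4)
6*v(-5, -4*(c - 4)) + 4 = 6*(¾ - (-1)*(2 - 4)) + 4 = 6*(¾ - (-1)*(-2)) + 4 = 6*(¾ - ¼*8) + 4 = 6*(¾ - 2) + 4 = 6*(-5/4) + 4 = -15/2 + 4 = -7/2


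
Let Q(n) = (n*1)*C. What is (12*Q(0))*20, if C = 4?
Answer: 0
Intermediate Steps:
Q(n) = 4*n (Q(n) = (n*1)*4 = n*4 = 4*n)
(12*Q(0))*20 = (12*(4*0))*20 = (12*0)*20 = 0*20 = 0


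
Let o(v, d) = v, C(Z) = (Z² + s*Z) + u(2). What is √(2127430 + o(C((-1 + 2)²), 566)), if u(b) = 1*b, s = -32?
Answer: √2127401 ≈ 1458.6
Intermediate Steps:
u(b) = b
C(Z) = 2 + Z² - 32*Z (C(Z) = (Z² - 32*Z) + 2 = 2 + Z² - 32*Z)
√(2127430 + o(C((-1 + 2)²), 566)) = √(2127430 + (2 + ((-1 + 2)²)² - 32*(-1 + 2)²)) = √(2127430 + (2 + (1²)² - 32*1²)) = √(2127430 + (2 + 1² - 32*1)) = √(2127430 + (2 + 1 - 32)) = √(2127430 - 29) = √2127401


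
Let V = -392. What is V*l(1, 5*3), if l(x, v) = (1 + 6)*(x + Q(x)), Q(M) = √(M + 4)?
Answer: -2744 - 2744*√5 ≈ -8879.8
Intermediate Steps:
Q(M) = √(4 + M)
l(x, v) = 7*x + 7*√(4 + x) (l(x, v) = (1 + 6)*(x + √(4 + x)) = 7*(x + √(4 + x)) = 7*x + 7*√(4 + x))
V*l(1, 5*3) = -392*(7*1 + 7*√(4 + 1)) = -392*(7 + 7*√5) = -2744 - 2744*√5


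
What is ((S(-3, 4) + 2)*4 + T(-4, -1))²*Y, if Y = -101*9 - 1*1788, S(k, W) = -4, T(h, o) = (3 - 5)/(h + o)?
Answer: -3894468/25 ≈ -1.5578e+5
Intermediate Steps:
T(h, o) = -2/(h + o)
Y = -2697 (Y = -909 - 1788 = -2697)
((S(-3, 4) + 2)*4 + T(-4, -1))²*Y = ((-4 + 2)*4 - 2/(-4 - 1))²*(-2697) = (-2*4 - 2/(-5))²*(-2697) = (-8 - 2*(-⅕))²*(-2697) = (-8 + ⅖)²*(-2697) = (-38/5)²*(-2697) = (1444/25)*(-2697) = -3894468/25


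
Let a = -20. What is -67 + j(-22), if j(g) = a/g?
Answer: -727/11 ≈ -66.091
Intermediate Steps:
j(g) = -20/g
-67 + j(-22) = -67 - 20/(-22) = -67 - 20*(-1/22) = -67 + 10/11 = -727/11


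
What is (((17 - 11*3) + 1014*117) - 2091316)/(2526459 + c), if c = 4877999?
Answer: -986347/3702229 ≈ -0.26642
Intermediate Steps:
(((17 - 11*3) + 1014*117) - 2091316)/(2526459 + c) = (((17 - 11*3) + 1014*117) - 2091316)/(2526459 + 4877999) = (((17 - 33) + 118638) - 2091316)/7404458 = ((-16 + 118638) - 2091316)*(1/7404458) = (118622 - 2091316)*(1/7404458) = -1972694*1/7404458 = -986347/3702229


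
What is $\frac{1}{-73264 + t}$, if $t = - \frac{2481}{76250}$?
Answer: $- \frac{76250}{5586382481} \approx -1.3649 \cdot 10^{-5}$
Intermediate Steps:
$t = - \frac{2481}{76250}$ ($t = \left(-2481\right) \frac{1}{76250} = - \frac{2481}{76250} \approx -0.032538$)
$\frac{1}{-73264 + t} = \frac{1}{-73264 - \frac{2481}{76250}} = \frac{1}{- \frac{5586382481}{76250}} = - \frac{76250}{5586382481}$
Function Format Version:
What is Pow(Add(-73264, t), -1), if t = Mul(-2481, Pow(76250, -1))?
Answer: Rational(-76250, 5586382481) ≈ -1.3649e-5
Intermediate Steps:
t = Rational(-2481, 76250) (t = Mul(-2481, Rational(1, 76250)) = Rational(-2481, 76250) ≈ -0.032538)
Pow(Add(-73264, t), -1) = Pow(Add(-73264, Rational(-2481, 76250)), -1) = Pow(Rational(-5586382481, 76250), -1) = Rational(-76250, 5586382481)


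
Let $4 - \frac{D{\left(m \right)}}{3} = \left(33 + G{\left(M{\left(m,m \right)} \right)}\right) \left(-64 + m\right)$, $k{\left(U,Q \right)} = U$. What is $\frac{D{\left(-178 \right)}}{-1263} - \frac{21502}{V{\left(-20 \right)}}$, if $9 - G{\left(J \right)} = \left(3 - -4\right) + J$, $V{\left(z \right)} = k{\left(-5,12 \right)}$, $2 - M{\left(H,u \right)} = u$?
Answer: $\frac{9227772}{2105} \approx 4383.7$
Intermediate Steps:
$M{\left(H,u \right)} = 2 - u$
$V{\left(z \right)} = -5$
$G{\left(J \right)} = 2 - J$ ($G{\left(J \right)} = 9 - \left(\left(3 - -4\right) + J\right) = 9 - \left(\left(3 + 4\right) + J\right) = 9 - \left(7 + J\right) = 2 - J$)
$D{\left(m \right)} = 12 - 3 \left(-64 + m\right) \left(33 + m\right)$ ($D{\left(m \right)} = 12 - 3 \left(33 + \left(2 - \left(2 - m\right)\right)\right) \left(-64 + m\right) = 12 - 3 \left(33 + \left(2 + \left(-2 + m\right)\right)\right) \left(-64 + m\right) = 12 - 3 \left(33 + m\right) \left(-64 + m\right) = 12 - 3 \left(-64 + m\right) \left(33 + m\right)$)
$\frac{D{\left(-178 \right)}}{-1263} - \frac{21502}{V{\left(-20 \right)}} = \frac{6348 - 3 \left(-178\right)^{2} + 93 \left(-178\right)}{-1263} - \frac{21502}{-5} = \left(6348 - 95052 - 16554\right) \left(- \frac{1}{1263}\right) - - \frac{21502}{5} = \left(6348 - 95052 - 16554\right) \left(- \frac{1}{1263}\right) + \frac{21502}{5} = \left(-105258\right) \left(- \frac{1}{1263}\right) + \frac{21502}{5} = \frac{35086}{421} + \frac{21502}{5} = \frac{9227772}{2105}$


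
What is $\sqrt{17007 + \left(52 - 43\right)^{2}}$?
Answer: $8 \sqrt{267} \approx 130.72$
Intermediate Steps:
$\sqrt{17007 + \left(52 - 43\right)^{2}} = \sqrt{17007 + 9^{2}} = \sqrt{17007 + 81} = \sqrt{17088} = 8 \sqrt{267}$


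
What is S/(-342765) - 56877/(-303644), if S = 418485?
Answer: -7171667629/6938569044 ≈ -1.0336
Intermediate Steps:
S/(-342765) - 56877/(-303644) = 418485/(-342765) - 56877/(-303644) = 418485*(-1/342765) - 56877*(-1/303644) = -27899/22851 + 56877/303644 = -7171667629/6938569044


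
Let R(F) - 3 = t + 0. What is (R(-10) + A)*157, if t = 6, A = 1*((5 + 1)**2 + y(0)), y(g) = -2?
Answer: 6751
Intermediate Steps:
A = 34 (A = 1*((5 + 1)**2 - 2) = 1*(6**2 - 2) = 1*(36 - 2) = 1*34 = 34)
R(F) = 9 (R(F) = 3 + (6 + 0) = 3 + 6 = 9)
(R(-10) + A)*157 = (9 + 34)*157 = 43*157 = 6751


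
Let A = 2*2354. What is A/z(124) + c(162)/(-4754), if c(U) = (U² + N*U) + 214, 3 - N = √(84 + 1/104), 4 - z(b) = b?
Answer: -3201889/71310 + 81*√227162/123604 ≈ -44.589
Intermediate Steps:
z(b) = 4 - b
A = 4708
N = 3 - √227162/52 (N = 3 - √(84 + 1/104) = 3 - √(8737/104) = 3 - √227162/52 ≈ -6.1657)
c(U) = 214 + U² + U*(3 - √227162/52) (c(U) = (U² + (3 - √227162/52)*U) + 214 = (U² + U*(3 - √227162/52)) + 214 = 214 + U² + U*(3 - √227162/52))
A/z(124) + c(162)/(-4754) = 4708/(4 - 1*124) + (214 + 162² + (1/52)*162*(156 - √227162))/(-4754) = 4708/(4 - 124) + (214 + 26244 + (486 - 81*√227162/26))*(-1/4754) = 4708/(-120) + (26944 - 81*√227162/26)*(-1/4754) = 4708*(-1/120) + (-13472/2377 + 81*√227162/123604) = -1177/30 + (-13472/2377 + 81*√227162/123604) = -3201889/71310 + 81*√227162/123604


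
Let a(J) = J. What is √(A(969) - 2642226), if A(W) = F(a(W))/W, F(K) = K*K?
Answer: 3*I*√293473 ≈ 1625.2*I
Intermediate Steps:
F(K) = K²
A(W) = W (A(W) = W²/W = W)
√(A(969) - 2642226) = √(969 - 2642226) = √(-2641257) = 3*I*√293473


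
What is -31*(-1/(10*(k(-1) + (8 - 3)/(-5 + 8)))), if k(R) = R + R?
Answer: -93/10 ≈ -9.3000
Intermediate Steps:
k(R) = 2*R
-31*(-1/(10*(k(-1) + (8 - 3)/(-5 + 8)))) = -31*(-1/(10*(2*(-1) + (8 - 3)/(-5 + 8)))) = -31*(-1/(10*(-2 + 5/3))) = -31/((-10*(-⅓))) = -31/10/3 = -31*3/10 = -93/10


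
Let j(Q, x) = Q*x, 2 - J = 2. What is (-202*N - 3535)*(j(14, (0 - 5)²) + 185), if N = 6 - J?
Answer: -2539645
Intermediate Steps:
J = 0 (J = 2 - 1*2 = 2 - 2 = 0)
N = 6 (N = 6 - 1*0 = 6 + 0 = 6)
(-202*N - 3535)*(j(14, (0 - 5)²) + 185) = (-202*6 - 3535)*(14*(0 - 5)² + 185) = (-1212 - 3535)*(14*(-5)² + 185) = -4747*(14*25 + 185) = -4747*(350 + 185) = -4747*535 = -2539645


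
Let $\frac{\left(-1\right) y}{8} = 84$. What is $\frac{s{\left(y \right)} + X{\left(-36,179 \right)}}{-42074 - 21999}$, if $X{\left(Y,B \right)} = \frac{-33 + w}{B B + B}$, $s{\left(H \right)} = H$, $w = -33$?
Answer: $\frac{3608651}{344072010} \approx 0.010488$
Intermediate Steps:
$y = -672$ ($y = \left(-8\right) 84 = -672$)
$X{\left(Y,B \right)} = - \frac{66}{B + B^{2}}$ ($X{\left(Y,B \right)} = \frac{-33 - 33}{B B + B} = - \frac{66}{B^{2} + B} = - \frac{66}{B + B^{2}}$)
$\frac{s{\left(y \right)} + X{\left(-36,179 \right)}}{-42074 - 21999} = \frac{-672 - \frac{66}{179 \left(1 + 179\right)}}{-42074 - 21999} = \frac{-672 - \frac{66}{179 \cdot 180}}{-64073} = \left(-672 - \frac{66}{179} \cdot \frac{1}{180}\right) \left(- \frac{1}{64073}\right) = \left(-672 - \frac{11}{5370}\right) \left(- \frac{1}{64073}\right) = \left(- \frac{3608651}{5370}\right) \left(- \frac{1}{64073}\right) = \frac{3608651}{344072010}$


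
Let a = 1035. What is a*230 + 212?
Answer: 238262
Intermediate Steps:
a*230 + 212 = 1035*230 + 212 = 238050 + 212 = 238262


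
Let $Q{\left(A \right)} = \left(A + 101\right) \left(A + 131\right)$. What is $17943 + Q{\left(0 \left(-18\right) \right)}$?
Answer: $31174$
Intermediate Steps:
$Q{\left(A \right)} = \left(101 + A\right) \left(131 + A\right)$
$17943 + Q{\left(0 \left(-18\right) \right)} = 17943 + \left(13231 + \left(0 \left(-18\right)\right)^{2} + 232 \cdot 0 \left(-18\right)\right) = 17943 + \left(13231 + 0^{2} + 232 \cdot 0\right) = 17943 + \left(13231 + 0 + 0\right) = 17943 + 13231 = 31174$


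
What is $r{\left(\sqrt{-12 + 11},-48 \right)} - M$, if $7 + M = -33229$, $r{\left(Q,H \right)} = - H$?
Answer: $33284$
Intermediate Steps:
$M = -33236$ ($M = -7 - 33229 = -33236$)
$r{\left(\sqrt{-12 + 11},-48 \right)} - M = \left(-1\right) \left(-48\right) - -33236 = 48 + 33236 = 33284$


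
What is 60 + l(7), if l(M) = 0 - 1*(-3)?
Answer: 63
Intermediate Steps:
l(M) = 3 (l(M) = 0 + 3 = 3)
60 + l(7) = 60 + 3 = 63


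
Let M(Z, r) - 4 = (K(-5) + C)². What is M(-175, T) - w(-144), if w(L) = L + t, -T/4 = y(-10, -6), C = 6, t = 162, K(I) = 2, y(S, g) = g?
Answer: 50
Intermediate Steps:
T = 24 (T = -4*(-6) = 24)
M(Z, r) = 68 (M(Z, r) = 4 + (2 + 6)² = 4 + 8² = 4 + 64 = 68)
w(L) = 162 + L (w(L) = L + 162 = 162 + L)
M(-175, T) - w(-144) = 68 - (162 - 144) = 68 - 1*18 = 68 - 18 = 50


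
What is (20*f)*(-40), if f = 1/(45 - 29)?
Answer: -50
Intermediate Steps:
f = 1/16 ≈ 0.062500
(20*f)*(-40) = (20*(1/16))*(-40) = (5/4)*(-40) = -50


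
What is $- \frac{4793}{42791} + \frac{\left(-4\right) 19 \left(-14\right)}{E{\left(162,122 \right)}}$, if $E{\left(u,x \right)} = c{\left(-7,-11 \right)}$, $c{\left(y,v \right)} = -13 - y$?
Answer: $- \frac{22779191}{128373} \approx -177.45$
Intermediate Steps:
$E{\left(u,x \right)} = -6$ ($E{\left(u,x \right)} = -13 - -7 = -13 + 7 = -6$)
$- \frac{4793}{42791} + \frac{\left(-4\right) 19 \left(-14\right)}{E{\left(162,122 \right)}} = - \frac{4793}{42791} + \frac{\left(-4\right) 19 \left(-14\right)}{-6} = \left(-4793\right) \frac{1}{42791} + \left(-76\right) \left(-14\right) \left(- \frac{1}{6}\right) = - \frac{4793}{42791} + 1064 \left(- \frac{1}{6}\right) = - \frac{4793}{42791} - \frac{532}{3} = - \frac{22779191}{128373}$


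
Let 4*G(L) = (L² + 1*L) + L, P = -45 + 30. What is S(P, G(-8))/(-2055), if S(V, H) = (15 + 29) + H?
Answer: -56/2055 ≈ -0.027251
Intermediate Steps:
P = -15
G(L) = L/2 + L²/4 (G(L) = ((L² + 1*L) + L)/4 = ((L² + L) + L)/4 = ((L + L²) + L)/4 = (L² + 2*L)/4 = L/2 + L²/4)
S(V, H) = 44 + H
S(P, G(-8))/(-2055) = (44 + (¼)*(-8)*(2 - 8))/(-2055) = (44 + (¼)*(-8)*(-6))*(-1/2055) = (44 + 12)*(-1/2055) = 56*(-1/2055) = -56/2055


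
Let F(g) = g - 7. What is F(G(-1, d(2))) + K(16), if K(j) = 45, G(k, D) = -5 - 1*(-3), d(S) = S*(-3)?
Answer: 36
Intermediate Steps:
d(S) = -3*S
G(k, D) = -2 (G(k, D) = -5 + 3 = -2)
F(g) = -7 + g
F(G(-1, d(2))) + K(16) = (-7 - 2) + 45 = -9 + 45 = 36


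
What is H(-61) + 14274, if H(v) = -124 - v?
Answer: 14211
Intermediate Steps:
H(-61) + 14274 = (-124 - 1*(-61)) + 14274 = (-124 + 61) + 14274 = -63 + 14274 = 14211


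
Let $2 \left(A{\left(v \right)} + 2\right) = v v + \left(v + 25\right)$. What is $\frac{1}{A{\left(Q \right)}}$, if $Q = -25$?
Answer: $\frac{2}{621} \approx 0.0032206$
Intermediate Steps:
$A{\left(v \right)} = \frac{21}{2} + \frac{v}{2} + \frac{v^{2}}{2}$ ($A{\left(v \right)} = -2 + \frac{v v + \left(v + 25\right)}{2} = -2 + \frac{v^{2} + \left(25 + v\right)}{2} = -2 + \frac{25 + v + v^{2}}{2} = -2 + \left(\frac{25}{2} + \frac{v}{2} + \frac{v^{2}}{2}\right) = \frac{21}{2} + \frac{v}{2} + \frac{v^{2}}{2}$)
$\frac{1}{A{\left(Q \right)}} = \frac{1}{\frac{21}{2} + \frac{1}{2} \left(-25\right) + \frac{\left(-25\right)^{2}}{2}} = \frac{1}{\frac{21}{2} - \frac{25}{2} + \frac{1}{2} \cdot 625} = \frac{1}{\frac{21}{2} - \frac{25}{2} + \frac{625}{2}} = \frac{1}{\frac{621}{2}} = \frac{2}{621}$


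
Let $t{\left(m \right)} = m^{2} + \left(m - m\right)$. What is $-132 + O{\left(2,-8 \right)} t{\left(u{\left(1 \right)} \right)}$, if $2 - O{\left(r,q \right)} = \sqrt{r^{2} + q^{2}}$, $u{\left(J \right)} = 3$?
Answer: $-114 - 18 \sqrt{17} \approx -188.22$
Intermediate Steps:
$O{\left(r,q \right)} = 2 - \sqrt{q^{2} + r^{2}}$ ($O{\left(r,q \right)} = 2 - \sqrt{r^{2} + q^{2}} = 2 - \sqrt{q^{2} + r^{2}}$)
$t{\left(m \right)} = m^{2}$ ($t{\left(m \right)} = m^{2} + 0 = m^{2}$)
$-132 + O{\left(2,-8 \right)} t{\left(u{\left(1 \right)} \right)} = -132 + \left(2 - \sqrt{\left(-8\right)^{2} + 2^{2}}\right) 3^{2} = -132 + \left(2 - \sqrt{64 + 4}\right) 9 = -132 + \left(2 - \sqrt{68}\right) 9 = -132 + \left(2 - 2 \sqrt{17}\right) 9 = -132 + \left(18 - 18 \sqrt{17}\right) = -114 - 18 \sqrt{17}$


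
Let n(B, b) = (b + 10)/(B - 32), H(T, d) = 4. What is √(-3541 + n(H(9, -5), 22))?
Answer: 3*I*√19285/7 ≈ 59.516*I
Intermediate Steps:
n(B, b) = (10 + b)/(-32 + B)
√(-3541 + n(H(9, -5), 22)) = √(-3541 + (10 + 22)/(-32 + 4)) = √(-3541 + 32/(-28)) = √(-3541 - 1/28*32) = √(-3541 - 8/7) = √(-24795/7) = 3*I*√19285/7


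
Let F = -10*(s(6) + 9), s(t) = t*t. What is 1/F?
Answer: -1/450 ≈ -0.0022222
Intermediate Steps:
s(t) = t²
F = -450 (F = -10*(6² + 9) = -10*(36 + 9) = -10*45 = -450)
1/F = 1/(-450) = -1/450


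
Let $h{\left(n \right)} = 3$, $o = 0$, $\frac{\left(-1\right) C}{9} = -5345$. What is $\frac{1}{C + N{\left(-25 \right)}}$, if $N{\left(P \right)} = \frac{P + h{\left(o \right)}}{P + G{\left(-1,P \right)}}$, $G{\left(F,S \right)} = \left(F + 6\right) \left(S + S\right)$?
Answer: $\frac{25}{1202627} \approx 2.0788 \cdot 10^{-5}$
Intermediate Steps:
$C = 48105$ ($C = \left(-9\right) \left(-5345\right) = 48105$)
$G{\left(F,S \right)} = 2 S \left(6 + F\right)$ ($G{\left(F,S \right)} = \left(6 + F\right) 2 S = 2 S \left(6 + F\right)$)
$N{\left(P \right)} = \frac{3 + P}{11 P}$ ($N{\left(P \right)} = \frac{P + 3}{P + 2 P \left(6 - 1\right)} = \frac{3 + P}{P + 2 P 5} = \frac{3 + P}{P + 10 P} = \frac{3 + P}{11 P}$)
$\frac{1}{C + N{\left(-25 \right)}} = \frac{1}{48105 + \frac{3 - 25}{11 \left(-25\right)}} = \frac{1}{48105 + \frac{1}{11} \left(- \frac{1}{25}\right) \left(-22\right)} = \frac{1}{48105 + \frac{2}{25}} = \frac{1}{\frac{1202627}{25}} = \frac{25}{1202627}$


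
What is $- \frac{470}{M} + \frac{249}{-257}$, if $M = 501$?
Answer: $- \frac{245539}{128757} \approx -1.907$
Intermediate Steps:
$- \frac{470}{M} + \frac{249}{-257} = - \frac{470}{501} + \frac{249}{-257} = \left(-470\right) \frac{1}{501} + 249 \left(- \frac{1}{257}\right) = - \frac{470}{501} - \frac{249}{257} = - \frac{245539}{128757}$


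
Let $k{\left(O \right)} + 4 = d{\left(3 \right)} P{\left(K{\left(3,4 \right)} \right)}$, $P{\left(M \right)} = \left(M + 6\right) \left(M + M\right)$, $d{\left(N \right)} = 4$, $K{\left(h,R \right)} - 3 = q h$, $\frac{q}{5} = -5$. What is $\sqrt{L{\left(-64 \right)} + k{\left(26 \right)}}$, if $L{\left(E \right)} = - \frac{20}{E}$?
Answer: $\frac{\sqrt{608197}}{4} \approx 194.97$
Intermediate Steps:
$q = -25$ ($q = 5 \left(-5\right) = -25$)
$K{\left(h,R \right)} = 3 - 25 h$
$P{\left(M \right)} = 2 M \left(6 + M\right)$ ($P{\left(M \right)} = \left(6 + M\right) 2 M = 2 M \left(6 + M\right)$)
$k{\left(O \right)} = 38012$ ($k{\left(O \right)} = -4 + 4 \cdot 2 \left(3 - 75\right) \left(6 + \left(3 - 75\right)\right) = -4 + 4 \cdot 2 \left(-72\right) \left(6 - 72\right) = -4 + 4 \cdot 2 \left(-72\right) \left(-66\right) = -4 + 4 \cdot 9504 = -4 + 38016 = 38012$)
$\sqrt{L{\left(-64 \right)} + k{\left(26 \right)}} = \sqrt{- \frac{20}{-64} + 38012} = \sqrt{\left(-20\right) \left(- \frac{1}{64}\right) + 38012} = \sqrt{\frac{5}{16} + 38012} = \sqrt{\frac{608197}{16}} = \frac{\sqrt{608197}}{4}$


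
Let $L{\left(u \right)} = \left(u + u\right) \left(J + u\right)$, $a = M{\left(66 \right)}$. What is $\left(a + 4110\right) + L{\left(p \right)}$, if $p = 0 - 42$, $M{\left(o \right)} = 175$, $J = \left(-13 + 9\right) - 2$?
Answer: $8317$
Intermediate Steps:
$J = -6$ ($J = -4 - 2 = -6$)
$a = 175$
$p = -42$ ($p = 0 - 42 = -42$)
$L{\left(u \right)} = 2 u \left(-6 + u\right)$ ($L{\left(u \right)} = \left(u + u\right) \left(-6 + u\right) = 2 u \left(-6 + u\right)$)
$\left(a + 4110\right) + L{\left(p \right)} = \left(175 + 4110\right) + 2 \left(-42\right) \left(-6 - 42\right) = 4285 + 2 \left(-42\right) \left(-48\right) = 4285 + 4032 = 8317$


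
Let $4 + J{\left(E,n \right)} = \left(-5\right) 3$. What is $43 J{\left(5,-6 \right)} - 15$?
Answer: $-832$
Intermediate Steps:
$J{\left(E,n \right)} = -19$ ($J{\left(E,n \right)} = -4 - 15 = -19$)
$43 J{\left(5,-6 \right)} - 15 = 43 \left(-19\right) - 15 = -817 - 15 = -832$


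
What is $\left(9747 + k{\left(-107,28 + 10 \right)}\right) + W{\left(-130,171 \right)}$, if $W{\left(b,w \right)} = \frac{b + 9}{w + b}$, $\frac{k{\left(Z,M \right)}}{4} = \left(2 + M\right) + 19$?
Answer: $\frac{409182}{41} \approx 9980.0$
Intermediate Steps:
$k{\left(Z,M \right)} = 84 + 4 M$ ($k{\left(Z,M \right)} = 4 \left(\left(2 + M\right) + 19\right) = 4 \left(21 + M\right) = 84 + 4 M$)
$W{\left(b,w \right)} = \frac{9 + b}{b + w}$
$\left(9747 + k{\left(-107,28 + 10 \right)}\right) + W{\left(-130,171 \right)} = \left(9747 + \left(84 + 4 \left(28 + 10\right)\right)\right) + \frac{9 - 130}{-130 + 171} = \left(9747 + \left(84 + 4 \cdot 38\right)\right) + \frac{1}{41} \left(-121\right) = \left(9747 + \left(84 + 152\right)\right) + \frac{1}{41} \left(-121\right) = \left(9747 + 236\right) - \frac{121}{41} = 9983 - \frac{121}{41} = \frac{409182}{41}$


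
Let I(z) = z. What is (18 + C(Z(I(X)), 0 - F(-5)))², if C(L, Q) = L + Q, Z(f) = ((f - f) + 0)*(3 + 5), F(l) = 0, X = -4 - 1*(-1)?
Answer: 324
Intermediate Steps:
X = -3 (X = -4 + 1 = -3)
Z(f) = 0 (Z(f) = (0 + 0)*8 = 0*8 = 0)
(18 + C(Z(I(X)), 0 - F(-5)))² = (18 + (0 + (0 - 1*0)))² = (18 + (0 + (0 + 0)))² = (18 + (0 + 0))² = (18 + 0)² = 18² = 324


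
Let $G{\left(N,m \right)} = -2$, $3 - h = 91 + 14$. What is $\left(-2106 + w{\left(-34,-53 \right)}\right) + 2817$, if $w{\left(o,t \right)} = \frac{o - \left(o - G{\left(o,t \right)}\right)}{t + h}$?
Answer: $\frac{110207}{155} \approx 711.01$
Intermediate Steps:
$h = -102$ ($h = 3 - \left(91 + 14\right) = 3 - 105 = -102$)
$w{\left(o,t \right)} = - \frac{2}{-102 + t}$ ($w{\left(o,t \right)} = \frac{o - \left(2 + o\right)}{t - 102} = - \frac{2}{-102 + t}$)
$\left(-2106 + w{\left(-34,-53 \right)}\right) + 2817 = \left(-2106 - \frac{2}{-102 - 53}\right) + 2817 = \left(-2106 - \frac{2}{-155}\right) + 2817 = \left(-2106 - - \frac{2}{155}\right) + 2817 = \left(-2106 + \frac{2}{155}\right) + 2817 = - \frac{326428}{155} + 2817 = \frac{110207}{155}$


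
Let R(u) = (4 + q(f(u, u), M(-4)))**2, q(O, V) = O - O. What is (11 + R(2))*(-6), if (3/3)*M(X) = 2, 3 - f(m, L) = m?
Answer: -162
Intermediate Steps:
f(m, L) = 3 - m
M(X) = 2
q(O, V) = 0
R(u) = 16 (R(u) = (4 + 0)**2 = 4**2 = 16)
(11 + R(2))*(-6) = (11 + 16)*(-6) = 27*(-6) = -162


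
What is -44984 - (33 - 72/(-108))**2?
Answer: -415057/9 ≈ -46117.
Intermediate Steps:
-44984 - (33 - 72/(-108))**2 = -44984 - (33 - 72*(-1/108))**2 = -44984 - (33 + 2/3)**2 = -44984 - (101/3)**2 = -44984 - 1*10201/9 = -44984 - 10201/9 = -415057/9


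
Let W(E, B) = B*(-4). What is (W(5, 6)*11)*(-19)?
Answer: 5016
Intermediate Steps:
W(E, B) = -4*B
(W(5, 6)*11)*(-19) = (-4*6*11)*(-19) = -24*11*(-19) = -264*(-19) = 5016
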